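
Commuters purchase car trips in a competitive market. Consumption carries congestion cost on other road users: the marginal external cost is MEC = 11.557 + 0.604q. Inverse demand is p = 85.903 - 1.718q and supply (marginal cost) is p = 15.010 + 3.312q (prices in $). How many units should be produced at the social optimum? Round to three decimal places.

q* = 10.532

Social marginal benefit = demand − MEC = 74.346 - 2.322q.
Set SMB = MC: 74.346 - 2.322q = 15.010 + 3.312q → q* = 10.5318.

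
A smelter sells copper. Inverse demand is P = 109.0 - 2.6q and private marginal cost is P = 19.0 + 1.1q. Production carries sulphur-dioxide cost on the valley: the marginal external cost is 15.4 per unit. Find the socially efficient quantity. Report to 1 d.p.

q* = 20.2

Social marginal cost = private MC + MEC = 34.4 + 1.1q.
Set SMC = demand: 34.4 + 1.1q = 109.0 - 2.6q → q* = 20.1622.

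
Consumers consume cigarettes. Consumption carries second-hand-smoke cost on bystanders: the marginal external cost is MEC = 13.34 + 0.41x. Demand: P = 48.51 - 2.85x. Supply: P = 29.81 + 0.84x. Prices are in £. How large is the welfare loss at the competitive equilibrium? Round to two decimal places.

DWL = £28.99

Market equilibrium (private): 29.81 + 0.84x = 48.51 - 2.85x → x_m = 5.0678.
Social marginal benefit = demand − MEC = 35.17 - 3.26x.
Set SMB = MC: 35.17 - 3.26x = 29.81 + 0.84x → x* = 1.3073.
The loss is the area between SMB and MC from x* to x_m; with linear curves that's a triangle of height MEC(x_m).
DWL = ½ × 3.7605 × 15.4178 = 28.9893.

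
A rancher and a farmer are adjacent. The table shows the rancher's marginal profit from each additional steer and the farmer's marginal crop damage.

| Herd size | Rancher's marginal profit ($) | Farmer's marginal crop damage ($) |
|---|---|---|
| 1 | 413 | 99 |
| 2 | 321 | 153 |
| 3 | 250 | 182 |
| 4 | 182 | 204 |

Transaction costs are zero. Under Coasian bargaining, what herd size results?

3

Bargaining reaches the level where marginal profit last exceeds marginal crop damage.
That holds through level 3 (250 ≥ 182) but not at 4 (182 < 204).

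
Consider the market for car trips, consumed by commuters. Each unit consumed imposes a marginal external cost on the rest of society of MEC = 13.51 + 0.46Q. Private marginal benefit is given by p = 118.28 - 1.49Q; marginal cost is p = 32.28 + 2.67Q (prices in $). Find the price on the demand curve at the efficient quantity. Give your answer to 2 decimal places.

P = $94.90

Social marginal benefit = demand − MEC = 104.77 - 1.95Q.
Set SMB = MC: 104.77 - 1.95Q = 32.28 + 2.67Q → Q* = 15.6905.
Consumer price on the demand curve at Q*: 118.28 − 1.49×15.6905 = 94.9012.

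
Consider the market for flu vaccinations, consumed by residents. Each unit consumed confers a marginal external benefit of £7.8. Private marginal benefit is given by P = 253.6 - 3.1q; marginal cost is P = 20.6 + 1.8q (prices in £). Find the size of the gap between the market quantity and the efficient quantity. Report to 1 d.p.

Market equilibrium (private): 20.6 + 1.8q = 253.6 - 3.1q → q_m = 47.5510.
Social marginal benefit = demand + MEB = 261.4 - 3.1q.
Set SMB = MC: 261.4 - 3.1q = 20.6 + 1.8q → q* = 49.1429.
Gap = |47.5510 − 49.1429| = 1.5919.

1.6 units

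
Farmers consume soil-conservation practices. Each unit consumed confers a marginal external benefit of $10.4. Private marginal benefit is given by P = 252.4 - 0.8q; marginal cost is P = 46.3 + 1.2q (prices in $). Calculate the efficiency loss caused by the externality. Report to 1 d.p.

DWL = $27.0

Market equilibrium (private): 46.3 + 1.2q = 252.4 - 0.8q → q_m = 103.0500.
Social marginal benefit = demand + MEB = 262.8 - 0.8q.
Set SMB = MC: 262.8 - 0.8q = 46.3 + 1.2q → q* = 108.2500.
The welfare-loss triangle has base |q_m − q*| and height MEB(q_m) (the vertical gap between SMB and MC is zero at q* and MEB at q_m).
DWL = ½ × 5.2000 × 10.4000 = 27.0400.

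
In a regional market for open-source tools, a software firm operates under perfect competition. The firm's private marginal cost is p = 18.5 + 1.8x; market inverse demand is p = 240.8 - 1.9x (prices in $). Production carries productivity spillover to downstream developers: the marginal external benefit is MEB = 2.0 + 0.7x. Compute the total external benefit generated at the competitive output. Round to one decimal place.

$1383.6

Market equilibrium (private): 18.5 + 1.8x = 240.8 - 1.9x → x_m = 60.0811.
Total external benefit = ∫₀^{x_m} (2.0 + 0.7x) dx = 2.0×60.0811 + ½×0.7×60.0811² = 1383.5707.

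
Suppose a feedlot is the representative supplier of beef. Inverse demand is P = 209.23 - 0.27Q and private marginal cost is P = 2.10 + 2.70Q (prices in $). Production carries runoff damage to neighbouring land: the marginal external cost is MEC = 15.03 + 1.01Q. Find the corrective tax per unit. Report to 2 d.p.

tax = $63.78 per unit

Social marginal cost = private MC + MEC = 17.13 + 3.71Q.
Set SMC = demand: 17.13 + 3.71Q = 209.23 - 0.27Q → Q* = 48.2663.
The Pigouvian tax equals MEC at Q*: 15.03 + 1.01×48.2663 = 63.7790.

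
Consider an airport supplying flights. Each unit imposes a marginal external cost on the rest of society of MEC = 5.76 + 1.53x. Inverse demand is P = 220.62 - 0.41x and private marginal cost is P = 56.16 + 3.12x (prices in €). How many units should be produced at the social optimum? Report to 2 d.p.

x* = 31.36

Social marginal cost = private MC + MEC = 61.92 + 4.65x.
Set SMC = demand: 61.92 + 4.65x = 220.62 - 0.41x → x* = 31.3636.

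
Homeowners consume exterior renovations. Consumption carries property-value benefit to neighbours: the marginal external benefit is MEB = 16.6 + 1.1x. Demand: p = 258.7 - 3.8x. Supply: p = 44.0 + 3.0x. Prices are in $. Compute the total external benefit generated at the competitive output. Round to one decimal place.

$1072.4

Market equilibrium (private): 44.0 + 3.0x = 258.7 - 3.8x → x_m = 31.5735.
Total external benefit = ∫₀^{x_m} (16.6 + 1.1x) dx = 16.6×31.5735 + ½×1.1×31.5735² = 1072.4073.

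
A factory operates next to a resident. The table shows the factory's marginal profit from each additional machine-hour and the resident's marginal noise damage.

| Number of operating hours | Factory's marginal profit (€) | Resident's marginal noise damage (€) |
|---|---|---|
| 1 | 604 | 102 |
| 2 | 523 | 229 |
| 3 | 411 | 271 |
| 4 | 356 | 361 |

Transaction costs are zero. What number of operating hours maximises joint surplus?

3

Bargaining reaches the level where marginal profit last exceeds marginal noise damage.
That holds through level 3 (411 ≥ 271) but not at 4 (356 < 361).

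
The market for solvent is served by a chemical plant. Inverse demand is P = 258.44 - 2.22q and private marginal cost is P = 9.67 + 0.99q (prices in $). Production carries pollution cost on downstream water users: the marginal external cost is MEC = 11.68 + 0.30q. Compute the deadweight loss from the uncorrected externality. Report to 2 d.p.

Market equilibrium (private): 9.67 + 0.99q = 258.44 - 2.22q → q_m = 77.4984.
Social marginal cost = private MC + MEC = 21.35 + 1.29q.
Set SMC = demand: 21.35 + 1.29q = 258.44 - 2.22q → q* = 67.5470.
Between q* and q_m the wedge SMC − demand runs linearly from 0 to MEC(q_m), so the loss is a triangle.
DWL = ½ × 9.9514 × 34.9295 = 173.7987.

DWL = $173.80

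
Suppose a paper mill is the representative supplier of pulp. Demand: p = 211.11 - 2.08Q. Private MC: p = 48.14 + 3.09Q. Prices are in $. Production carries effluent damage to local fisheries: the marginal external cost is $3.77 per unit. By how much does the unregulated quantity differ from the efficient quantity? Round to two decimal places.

Market equilibrium (private): 48.14 + 3.09Q = 211.11 - 2.08Q → Q_m = 31.5222.
Social marginal cost = private MC + MEC = 51.91 + 3.09Q.
Set SMC = demand: 51.91 + 3.09Q = 211.11 - 2.08Q → Q* = 30.7930.
Gap = |31.5222 − 30.7930| = 0.7292.

0.73 units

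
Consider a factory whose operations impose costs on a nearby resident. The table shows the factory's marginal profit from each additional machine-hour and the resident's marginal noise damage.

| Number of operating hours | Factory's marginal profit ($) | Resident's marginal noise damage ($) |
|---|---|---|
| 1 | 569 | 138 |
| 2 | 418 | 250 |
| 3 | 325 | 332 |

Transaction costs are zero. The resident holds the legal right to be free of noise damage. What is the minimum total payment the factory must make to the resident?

$388

Efficient level: marginal profit ≥ marginal noise damage through level 2, so k* = 2.
With the resident holding the right, the factory must at least compensate total damage at k*: 138 + 250 = 388.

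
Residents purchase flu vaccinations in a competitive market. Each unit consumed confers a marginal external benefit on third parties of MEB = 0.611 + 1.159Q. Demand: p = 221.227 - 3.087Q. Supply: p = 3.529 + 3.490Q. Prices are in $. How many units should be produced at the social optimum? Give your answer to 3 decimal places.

Social marginal benefit = demand + MEB = 221.838 - 1.928Q.
Set SMB = MC: 221.838 - 1.928Q = 3.529 + 3.490Q → Q* = 40.2933.

Q* = 40.293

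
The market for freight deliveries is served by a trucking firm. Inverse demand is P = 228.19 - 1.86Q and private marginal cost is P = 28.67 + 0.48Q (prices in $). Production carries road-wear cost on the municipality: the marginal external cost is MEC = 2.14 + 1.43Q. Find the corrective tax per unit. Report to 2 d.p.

Social marginal cost = private MC + MEC = 30.81 + 1.91Q.
Set SMC = demand: 30.81 + 1.91Q = 228.19 - 1.86Q → Q* = 52.3554.
The Pigouvian tax equals MEC at Q*: 2.14 + 1.43×52.3554 = 77.0082.

tax = $77.01 per unit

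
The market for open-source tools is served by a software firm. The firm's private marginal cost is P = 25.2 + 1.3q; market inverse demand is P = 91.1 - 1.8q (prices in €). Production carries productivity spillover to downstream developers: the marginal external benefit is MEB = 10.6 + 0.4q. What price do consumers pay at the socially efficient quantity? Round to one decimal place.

P = €40.1

Social marginal cost = private MC − MEB = 14.6 + 0.9q.
Set SMC = demand: 14.6 + 0.9q = 91.1 - 1.8q → q* = 28.3333.
Consumer price on the demand curve at q*: 91.1 − 1.8×28.3333 = 40.1001.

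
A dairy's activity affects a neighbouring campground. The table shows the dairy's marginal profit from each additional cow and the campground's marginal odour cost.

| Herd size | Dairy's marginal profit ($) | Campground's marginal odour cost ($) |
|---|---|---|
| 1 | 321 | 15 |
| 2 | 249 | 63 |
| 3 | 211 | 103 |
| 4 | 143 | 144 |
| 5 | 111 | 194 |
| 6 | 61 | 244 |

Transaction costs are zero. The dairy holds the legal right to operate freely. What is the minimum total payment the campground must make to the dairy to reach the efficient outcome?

$315

Left alone the dairy would choose level 6 (marginal profit stays positive).
Efficient level: k* = 3 (marginal profit ≥ marginal odour cost through 3).
The campground must at least cover the dairy's forgone profit from cutting 6→3: 143 + 111 + 61 = 315.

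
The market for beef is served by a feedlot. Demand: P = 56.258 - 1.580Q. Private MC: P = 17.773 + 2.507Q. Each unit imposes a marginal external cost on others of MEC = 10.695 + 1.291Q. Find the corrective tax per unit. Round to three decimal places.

Social marginal cost = private MC + MEC = 28.468 + 3.798Q.
Set SMC = demand: 28.468 + 3.798Q = 56.258 - 1.580Q → Q* = 5.1673.
The Pigouvian tax equals MEC at Q*: 10.695 + 1.291×5.1673 = 17.3660.

tax = 17.366 per unit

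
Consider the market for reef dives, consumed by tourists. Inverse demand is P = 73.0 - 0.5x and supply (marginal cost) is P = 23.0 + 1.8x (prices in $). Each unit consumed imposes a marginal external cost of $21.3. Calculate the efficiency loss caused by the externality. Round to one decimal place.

Market equilibrium (private): 23.0 + 1.8x = 73.0 - 0.5x → x_m = 21.7391.
Social marginal benefit = demand − MEC = 51.7 - 0.5x.
Set SMB = MC: 51.7 - 0.5x = 23.0 + 1.8x → x* = 12.4783.
The welfare-loss triangle has base |x_m − x*| and height MEC(x_m) (the vertical gap between SMB and MC is zero at x* and MEC at x_m).
DWL = ½ × 9.2608 × 21.3000 = 98.6275.

DWL = $98.6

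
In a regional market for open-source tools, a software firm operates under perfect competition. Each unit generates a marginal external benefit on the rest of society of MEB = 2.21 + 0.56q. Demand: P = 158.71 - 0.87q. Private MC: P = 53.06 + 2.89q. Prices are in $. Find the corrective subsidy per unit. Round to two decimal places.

Social marginal cost = private MC − MEB = 50.85 + 2.33q.
Set SMC = demand: 50.85 + 2.33q = 158.71 - 0.87q → q* = 33.7063.
The Pigouvian subsidy equals MEB at q*: 2.21 + 0.56×33.7063 = 21.0855.

subsidy = $21.09 per unit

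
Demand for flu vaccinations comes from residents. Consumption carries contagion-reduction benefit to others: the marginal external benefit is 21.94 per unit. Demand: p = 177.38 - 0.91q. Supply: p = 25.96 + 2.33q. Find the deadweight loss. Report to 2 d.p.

Market equilibrium (private): 25.96 + 2.33q = 177.38 - 0.91q → q_m = 46.7346.
Social marginal benefit = demand + MEB = 199.32 - 0.91q.
Set SMB = MC: 199.32 - 0.91q = 25.96 + 2.33q → q* = 53.5062.
Height of the DWL triangle at q_m is SMB(q_m) − MC(q_m) = MEB(q_m) = 21.9400.
DWL = ½ × 6.7716 × 21.9400 = 74.2845.

DWL = 74.28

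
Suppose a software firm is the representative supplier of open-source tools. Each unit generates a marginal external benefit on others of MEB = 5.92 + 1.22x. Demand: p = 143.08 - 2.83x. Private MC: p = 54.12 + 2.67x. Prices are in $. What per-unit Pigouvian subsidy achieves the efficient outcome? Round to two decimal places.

Social marginal cost = private MC − MEB = 48.20 + 1.45x.
Set SMC = demand: 48.20 + 1.45x = 143.08 - 2.83x → x* = 22.1682.
The Pigouvian subsidy equals MEB at x*: 5.92 + 1.22×22.1682 = 32.9652.

subsidy = $32.97 per unit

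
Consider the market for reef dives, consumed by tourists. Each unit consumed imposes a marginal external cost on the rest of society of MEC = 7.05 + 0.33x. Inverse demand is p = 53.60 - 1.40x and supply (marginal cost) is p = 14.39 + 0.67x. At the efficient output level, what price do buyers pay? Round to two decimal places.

Social marginal benefit = demand − MEC = 46.55 - 1.73x.
Set SMB = MC: 46.55 - 1.73x = 14.39 + 0.67x → x* = 13.4000.
Consumer price on the demand curve at x*: 53.60 − 1.40×13.4000 = 34.8400.

P = 34.84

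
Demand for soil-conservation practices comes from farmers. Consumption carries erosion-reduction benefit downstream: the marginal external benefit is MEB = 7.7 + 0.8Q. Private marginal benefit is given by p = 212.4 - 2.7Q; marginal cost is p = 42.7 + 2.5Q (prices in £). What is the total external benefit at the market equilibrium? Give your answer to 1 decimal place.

£677.3

Market equilibrium (private): 42.7 + 2.5Q = 212.4 - 2.7Q → Q_m = 32.6346.
Total external benefit = ∫₀^{Q_m} (7.7 + 0.8Q) dQ = 7.7×32.6346 + ½×0.8×32.6346² = 677.2933.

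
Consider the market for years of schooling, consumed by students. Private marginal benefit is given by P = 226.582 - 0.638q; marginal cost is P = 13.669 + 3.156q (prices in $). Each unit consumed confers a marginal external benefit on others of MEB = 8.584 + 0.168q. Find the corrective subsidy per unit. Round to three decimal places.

subsidy = $18.846 per unit

Social marginal benefit = demand + MEB = 235.166 - 0.470q.
Set SMB = MC: 235.166 - 0.470q = 13.669 + 3.156q → q* = 61.0858.
The Pigouvian subsidy equals MEB at q*: 8.584 + 0.168×61.0858 = 18.8464.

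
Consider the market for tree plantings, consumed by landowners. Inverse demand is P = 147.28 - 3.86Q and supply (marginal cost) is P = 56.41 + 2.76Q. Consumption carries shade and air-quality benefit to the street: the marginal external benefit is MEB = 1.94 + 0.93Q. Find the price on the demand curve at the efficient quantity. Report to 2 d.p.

Social marginal benefit = demand + MEB = 149.22 - 2.93Q.
Set SMB = MC: 149.22 - 2.93Q = 56.41 + 2.76Q → Q* = 16.3111.
Consumer price on the demand curve at Q*: 147.28 − 3.86×16.3111 = 84.3192.

P = 84.32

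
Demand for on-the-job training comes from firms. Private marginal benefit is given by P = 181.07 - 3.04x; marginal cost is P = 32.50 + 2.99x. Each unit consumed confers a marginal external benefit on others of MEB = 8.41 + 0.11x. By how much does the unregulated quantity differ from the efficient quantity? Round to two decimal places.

Market equilibrium (private): 32.50 + 2.99x = 181.07 - 3.04x → x_m = 24.6385.
Social marginal benefit = demand + MEB = 189.48 - 2.93x.
Set SMB = MC: 189.48 - 2.93x = 32.50 + 2.99x → x* = 26.5169.
Gap = |24.6385 − 26.5169| = 1.8784.

1.88 units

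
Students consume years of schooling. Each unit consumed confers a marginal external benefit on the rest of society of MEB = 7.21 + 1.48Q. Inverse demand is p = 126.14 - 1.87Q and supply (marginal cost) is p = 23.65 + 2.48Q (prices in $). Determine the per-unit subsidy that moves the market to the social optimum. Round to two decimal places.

Social marginal benefit = demand + MEB = 133.35 - 0.39Q.
Set SMB = MC: 133.35 - 0.39Q = 23.65 + 2.48Q → Q* = 38.2230.
The Pigouvian subsidy equals MEB at Q*: 7.21 + 1.48×38.2230 = 63.7800.

subsidy = $63.78 per unit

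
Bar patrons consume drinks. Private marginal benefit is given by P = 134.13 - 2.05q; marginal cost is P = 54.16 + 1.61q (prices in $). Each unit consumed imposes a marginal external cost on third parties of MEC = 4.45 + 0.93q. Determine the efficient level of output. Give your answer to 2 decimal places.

Social marginal benefit = demand − MEC = 129.68 - 2.98q.
Set SMB = MC: 129.68 - 2.98q = 54.16 + 1.61q → q* = 16.4532.

q* = 16.45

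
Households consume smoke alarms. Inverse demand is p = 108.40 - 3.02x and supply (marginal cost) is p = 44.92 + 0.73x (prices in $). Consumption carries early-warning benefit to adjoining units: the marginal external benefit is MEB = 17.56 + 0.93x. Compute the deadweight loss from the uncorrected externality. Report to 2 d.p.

Market equilibrium (private): 44.92 + 0.73x = 108.40 - 3.02x → x_m = 16.9280.
Social marginal benefit = demand + MEB = 125.96 - 2.09x.
Set SMB = MC: 125.96 - 2.09x = 44.92 + 0.73x → x* = 28.7376.
The loss is the area between SMB and MC from x* to x_m; with linear curves that's a triangle of height MEB(x_m).
DWL = ½ × 11.8096 × 33.3030 = 196.6476.

DWL = $196.65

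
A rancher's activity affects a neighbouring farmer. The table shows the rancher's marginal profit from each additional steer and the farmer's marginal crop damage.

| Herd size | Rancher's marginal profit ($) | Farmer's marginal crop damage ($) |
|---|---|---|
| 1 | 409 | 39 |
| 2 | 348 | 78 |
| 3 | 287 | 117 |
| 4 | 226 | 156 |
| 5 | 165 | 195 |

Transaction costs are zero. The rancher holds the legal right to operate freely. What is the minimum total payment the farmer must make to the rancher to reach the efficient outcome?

Left alone the rancher would choose level 5 (marginal profit stays positive).
Efficient level: k* = 4 (marginal profit ≥ marginal crop damage through 4).
The farmer must at least cover the rancher's forgone profit from cutting 5→4: 165 = 165.

$165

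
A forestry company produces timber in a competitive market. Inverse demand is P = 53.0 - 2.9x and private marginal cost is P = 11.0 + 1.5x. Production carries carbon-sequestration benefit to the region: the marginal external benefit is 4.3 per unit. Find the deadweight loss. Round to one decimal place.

Market equilibrium (private): 11.0 + 1.5x = 53.0 - 2.9x → x_m = 9.5455.
Social marginal cost = private MC − MEB = 6.7 + 1.5x.
Set SMC = demand: 6.7 + 1.5x = 53.0 - 2.9x → x* = 10.5227.
Between x* and x_m the wedge demand − SMC runs linearly from 0 to MEB(x_m), so the loss is a triangle.
DWL = ½ × 0.9772 × 4.3000 = 2.1010.

DWL = 2.1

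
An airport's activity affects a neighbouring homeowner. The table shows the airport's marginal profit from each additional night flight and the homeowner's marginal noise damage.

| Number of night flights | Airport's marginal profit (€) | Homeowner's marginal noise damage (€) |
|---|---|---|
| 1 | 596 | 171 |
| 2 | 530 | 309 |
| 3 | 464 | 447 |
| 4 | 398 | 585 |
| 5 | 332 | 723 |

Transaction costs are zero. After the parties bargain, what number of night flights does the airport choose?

3

Bargaining reaches the level where marginal profit last exceeds marginal noise damage.
That holds through level 3 (464 ≥ 447) but not at 4 (398 < 585).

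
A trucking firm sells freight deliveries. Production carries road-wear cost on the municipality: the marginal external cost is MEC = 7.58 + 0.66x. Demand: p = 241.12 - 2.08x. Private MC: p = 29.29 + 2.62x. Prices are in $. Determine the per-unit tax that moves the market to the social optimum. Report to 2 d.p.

Social marginal cost = private MC + MEC = 36.87 + 3.28x.
Set SMC = demand: 36.87 + 3.28x = 241.12 - 2.08x → x* = 38.1063.
The Pigouvian tax equals MEC at x*: 7.58 + 0.66×38.1063 = 32.7302.

tax = $32.73 per unit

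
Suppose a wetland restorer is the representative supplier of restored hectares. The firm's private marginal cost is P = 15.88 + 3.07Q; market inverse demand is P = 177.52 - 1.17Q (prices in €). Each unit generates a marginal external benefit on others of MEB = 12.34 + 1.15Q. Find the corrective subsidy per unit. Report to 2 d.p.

Social marginal cost = private MC − MEB = 3.54 + 1.92Q.
Set SMC = demand: 3.54 + 1.92Q = 177.52 - 1.17Q → Q* = 56.3042.
The Pigouvian subsidy equals MEB at Q*: 12.34 + 1.15×56.3042 = 77.0898.

subsidy = €77.09 per unit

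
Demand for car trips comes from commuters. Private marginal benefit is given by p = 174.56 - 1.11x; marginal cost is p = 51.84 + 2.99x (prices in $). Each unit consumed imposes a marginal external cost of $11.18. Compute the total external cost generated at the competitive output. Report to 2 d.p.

$334.64

Market equilibrium (private): 51.84 + 2.99x = 174.56 - 1.11x → x_m = 29.9317.
Total external cost = MEC × x_m = 11.18 × 29.9317 = 334.6364.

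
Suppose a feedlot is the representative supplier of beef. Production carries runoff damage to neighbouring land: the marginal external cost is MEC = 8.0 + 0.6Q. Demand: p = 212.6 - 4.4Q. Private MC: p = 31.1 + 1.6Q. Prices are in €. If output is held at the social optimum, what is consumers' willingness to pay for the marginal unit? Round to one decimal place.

P = €96.9

Social marginal cost = private MC + MEC = 39.1 + 2.2Q.
Set SMC = demand: 39.1 + 2.2Q = 212.6 - 4.4Q → Q* = 26.2879.
Consumer price on the demand curve at Q*: 212.6 − 4.4×26.2879 = 96.9332.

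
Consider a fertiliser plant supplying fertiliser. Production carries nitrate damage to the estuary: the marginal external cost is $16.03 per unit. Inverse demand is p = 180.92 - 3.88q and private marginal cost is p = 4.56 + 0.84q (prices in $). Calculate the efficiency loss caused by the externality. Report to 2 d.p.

Market equilibrium (private): 4.56 + 0.84q = 180.92 - 3.88q → q_m = 37.3644.
Social marginal cost = private MC + MEC = 20.59 + 0.84q.
Set SMC = demand: 20.59 + 0.84q = 180.92 - 3.88q → q* = 33.9682.
The welfare-loss triangle has base |q_m − q*| and height MEC(q_m) (the vertical gap between SMC and demand is zero at q* and MEC at q_m).
DWL = ½ × 3.3962 × 16.0300 = 27.2205.

DWL = $27.22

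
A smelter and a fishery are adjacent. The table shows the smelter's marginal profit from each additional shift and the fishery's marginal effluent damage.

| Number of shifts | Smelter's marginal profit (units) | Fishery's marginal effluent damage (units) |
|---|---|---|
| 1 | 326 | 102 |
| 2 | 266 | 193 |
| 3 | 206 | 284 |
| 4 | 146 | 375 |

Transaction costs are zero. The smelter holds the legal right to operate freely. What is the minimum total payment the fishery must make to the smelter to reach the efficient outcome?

352

Left alone the smelter would choose level 4 (marginal profit stays positive).
Efficient level: k* = 2 (marginal profit ≥ marginal effluent damage through 2).
The fishery must at least cover the smelter's forgone profit from cutting 4→2: 206 + 146 = 352.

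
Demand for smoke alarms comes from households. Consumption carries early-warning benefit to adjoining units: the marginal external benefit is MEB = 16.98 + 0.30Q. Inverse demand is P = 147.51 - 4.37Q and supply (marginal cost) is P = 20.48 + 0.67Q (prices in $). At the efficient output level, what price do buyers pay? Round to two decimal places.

Social marginal benefit = demand + MEB = 164.49 - 4.07Q.
Set SMB = MC: 164.49 - 4.07Q = 20.48 + 0.67Q → Q* = 30.3819.
Consumer price on the demand curve at Q*: 147.51 − 4.37×30.3819 = 14.7411.

P = $14.74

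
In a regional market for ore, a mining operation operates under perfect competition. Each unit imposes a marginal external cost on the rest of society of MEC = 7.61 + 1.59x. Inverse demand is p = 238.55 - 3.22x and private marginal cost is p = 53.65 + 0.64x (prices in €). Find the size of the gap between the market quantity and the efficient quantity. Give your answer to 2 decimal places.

15.37 units

Market equilibrium (private): 53.65 + 0.64x = 238.55 - 3.22x → x_m = 47.9016.
Social marginal cost = private MC + MEC = 61.26 + 2.23x.
Set SMC = demand: 61.26 + 2.23x = 238.55 - 3.22x → x* = 32.5303.
Gap = |47.9016 − 32.5303| = 15.3713.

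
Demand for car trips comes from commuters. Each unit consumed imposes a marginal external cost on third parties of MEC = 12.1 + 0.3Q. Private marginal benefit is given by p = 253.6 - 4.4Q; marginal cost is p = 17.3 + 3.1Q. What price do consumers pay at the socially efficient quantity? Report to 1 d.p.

P = 127.1

Social marginal benefit = demand − MEC = 241.5 - 4.7Q.
Set SMB = MC: 241.5 - 4.7Q = 17.3 + 3.1Q → Q* = 28.7436.
Consumer price on the demand curve at Q*: 253.6 − 4.4×28.7436 = 127.1282.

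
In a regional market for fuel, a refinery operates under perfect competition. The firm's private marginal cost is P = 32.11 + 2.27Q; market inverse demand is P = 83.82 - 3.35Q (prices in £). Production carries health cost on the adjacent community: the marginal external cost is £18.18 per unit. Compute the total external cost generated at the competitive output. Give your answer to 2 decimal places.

£167.28

Market equilibrium (private): 32.11 + 2.27Q = 83.82 - 3.35Q → Q_m = 9.2011.
Total external cost = MEC × Q_m = 18.18 × 9.2011 = 167.2760.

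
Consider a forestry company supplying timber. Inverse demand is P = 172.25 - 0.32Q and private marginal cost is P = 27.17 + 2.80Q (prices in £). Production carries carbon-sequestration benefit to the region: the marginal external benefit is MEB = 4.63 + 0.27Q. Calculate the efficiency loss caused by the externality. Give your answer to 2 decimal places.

Market equilibrium (private): 27.17 + 2.80Q = 172.25 - 0.32Q → Q_m = 46.5000.
Social marginal cost = private MC − MEB = 22.54 + 2.53Q.
Set SMC = demand: 22.54 + 2.53Q = 172.25 - 0.32Q → Q* = 52.5298.
The loss is the area between SMC and demand from Q* to Q_m; with linear curves that's a triangle of height MEB(Q_m).
DWL = ½ × 6.0298 × 17.1850 = 51.8111.

DWL = £51.81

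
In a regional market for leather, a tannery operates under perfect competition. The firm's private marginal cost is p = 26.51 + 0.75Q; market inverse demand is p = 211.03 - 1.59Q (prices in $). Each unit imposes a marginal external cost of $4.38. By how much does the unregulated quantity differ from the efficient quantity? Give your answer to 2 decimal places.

Market equilibrium (private): 26.51 + 0.75Q = 211.03 - 1.59Q → Q_m = 78.8547.
Social marginal cost = private MC + MEC = 30.89 + 0.75Q.
Set SMC = demand: 30.89 + 0.75Q = 211.03 - 1.59Q → Q* = 76.9829.
Gap = |78.8547 − 76.9829| = 1.8718.

1.87 units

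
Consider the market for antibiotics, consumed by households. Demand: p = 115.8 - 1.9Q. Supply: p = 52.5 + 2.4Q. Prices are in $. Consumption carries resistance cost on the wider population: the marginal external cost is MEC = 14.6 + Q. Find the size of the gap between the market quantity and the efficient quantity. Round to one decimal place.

5.5 units

Market equilibrium (private): 52.5 + 2.4Q = 115.8 - 1.9Q → Q_m = 14.7209.
Social marginal benefit = demand − MEC = 101.2 - 2.9Q.
Set SMB = MC: 101.2 - 2.9Q = 52.5 + 2.4Q → Q* = 9.1887.
Gap = |14.7209 − 9.1887| = 5.5322.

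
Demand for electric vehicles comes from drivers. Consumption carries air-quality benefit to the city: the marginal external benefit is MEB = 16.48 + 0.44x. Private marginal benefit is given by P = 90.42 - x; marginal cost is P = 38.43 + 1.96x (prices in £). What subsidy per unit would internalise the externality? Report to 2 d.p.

subsidy = £28.44 per unit

Social marginal benefit = demand + MEB = 106.90 - 0.56x.
Set SMB = MC: 106.90 - 0.56x = 38.43 + 1.96x → x* = 27.1706.
The Pigouvian subsidy equals MEB at x*: 16.48 + 0.44×27.1706 = 28.4351.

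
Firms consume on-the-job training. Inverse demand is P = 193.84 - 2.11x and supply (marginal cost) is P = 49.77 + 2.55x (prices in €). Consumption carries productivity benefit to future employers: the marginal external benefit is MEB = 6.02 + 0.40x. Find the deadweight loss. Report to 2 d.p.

DWL = €39.68

Market equilibrium (private): 49.77 + 2.55x = 193.84 - 2.11x → x_m = 30.9163.
Social marginal benefit = demand + MEB = 199.86 - 1.71x.
Set SMB = MC: 199.86 - 1.71x = 49.77 + 2.55x → x* = 35.2324.
The welfare-loss triangle has base |x_m − x*| and height MEB(x_m) (the vertical gap between SMB and MC is zero at x* and MEB at x_m).
DWL = ½ × 4.3161 × 18.3865 = 39.6790.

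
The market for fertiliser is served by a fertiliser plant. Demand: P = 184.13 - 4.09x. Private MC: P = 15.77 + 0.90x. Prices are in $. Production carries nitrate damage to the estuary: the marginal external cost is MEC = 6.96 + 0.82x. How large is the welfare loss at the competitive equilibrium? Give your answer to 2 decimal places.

DWL = $103.18

Market equilibrium (private): 15.77 + 0.90x = 184.13 - 4.09x → x_m = 33.7395.
Social marginal cost = private MC + MEC = 22.73 + 1.72x.
Set SMC = demand: 22.73 + 1.72x = 184.13 - 4.09x → x* = 27.7797.
Between x* and x_m the wedge SMC − demand runs linearly from 0 to MEC(x_m), so the loss is a triangle.
DWL = ½ × 5.9598 × 34.6264 = 103.1832.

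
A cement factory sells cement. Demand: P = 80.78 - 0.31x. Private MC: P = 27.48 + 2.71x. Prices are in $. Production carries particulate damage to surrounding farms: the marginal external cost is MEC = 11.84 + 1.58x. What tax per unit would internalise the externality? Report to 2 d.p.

tax = $26.08 per unit

Social marginal cost = private MC + MEC = 39.32 + 4.29x.
Set SMC = demand: 39.32 + 4.29x = 80.78 - 0.31x → x* = 9.0130.
The Pigouvian tax equals MEC at x*: 11.84 + 1.58×9.0130 = 26.0805.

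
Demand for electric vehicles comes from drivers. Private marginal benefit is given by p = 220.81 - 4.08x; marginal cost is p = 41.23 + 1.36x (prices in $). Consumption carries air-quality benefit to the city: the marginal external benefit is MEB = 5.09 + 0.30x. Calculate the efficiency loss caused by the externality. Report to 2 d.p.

DWL = $21.87

Market equilibrium (private): 41.23 + 1.36x = 220.81 - 4.08x → x_m = 33.0110.
Social marginal benefit = demand + MEB = 225.90 - 3.78x.
Set SMB = MC: 225.90 - 3.78x = 41.23 + 1.36x → x* = 35.9280.
The welfare-loss triangle has base |x_m − x*| and height MEB(x_m) (the vertical gap between SMB and MC is zero at x* and MEB at x_m).
DWL = ½ × 2.9170 × 14.9933 = 21.8677.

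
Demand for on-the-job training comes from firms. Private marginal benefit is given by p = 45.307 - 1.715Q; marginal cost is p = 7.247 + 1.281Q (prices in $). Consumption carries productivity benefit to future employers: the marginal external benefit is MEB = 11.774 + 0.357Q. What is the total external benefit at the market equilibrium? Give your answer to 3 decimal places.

$178.379

Market equilibrium (private): 7.247 + 1.281Q = 45.307 - 1.715Q → Q_m = 12.7036.
Total external benefit = ∫₀^{Q_m} (11.774 + 0.357Q) dQ = 11.774×12.7036 + ½×0.357×12.7036² = 178.3788.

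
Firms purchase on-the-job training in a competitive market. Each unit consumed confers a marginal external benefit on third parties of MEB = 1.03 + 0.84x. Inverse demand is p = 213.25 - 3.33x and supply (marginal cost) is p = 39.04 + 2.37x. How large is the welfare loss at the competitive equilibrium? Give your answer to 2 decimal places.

DWL = 73.36

Market equilibrium (private): 39.04 + 2.37x = 213.25 - 3.33x → x_m = 30.5632.
Social marginal benefit = demand + MEB = 214.28 - 2.49x.
Set SMB = MC: 214.28 - 2.49x = 39.04 + 2.37x → x* = 36.0576.
The welfare-loss triangle has base |x_m − x*| and height MEB(x_m) (the vertical gap between SMB and MC is zero at x* and MEB at x_m).
DWL = ½ × 5.4944 × 26.7031 = 73.3588.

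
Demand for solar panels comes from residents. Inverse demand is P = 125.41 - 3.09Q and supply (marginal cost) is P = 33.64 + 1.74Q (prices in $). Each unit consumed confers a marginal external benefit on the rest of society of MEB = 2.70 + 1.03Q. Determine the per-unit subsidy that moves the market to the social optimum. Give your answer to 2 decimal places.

subsidy = $28.31 per unit

Social marginal benefit = demand + MEB = 128.11 - 2.06Q.
Set SMB = MC: 128.11 - 2.06Q = 33.64 + 1.74Q → Q* = 24.8605.
The Pigouvian subsidy equals MEB at Q*: 2.70 + 1.03×24.8605 = 28.3063.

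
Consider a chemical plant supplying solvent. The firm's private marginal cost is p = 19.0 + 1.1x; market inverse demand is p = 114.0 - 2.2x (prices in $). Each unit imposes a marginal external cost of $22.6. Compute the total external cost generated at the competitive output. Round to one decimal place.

$650.6

Market equilibrium (private): 19.0 + 1.1x = 114.0 - 2.2x → x_m = 28.7879.
Total external cost = MEC × x_m = 22.6 × 28.7879 = 650.6065.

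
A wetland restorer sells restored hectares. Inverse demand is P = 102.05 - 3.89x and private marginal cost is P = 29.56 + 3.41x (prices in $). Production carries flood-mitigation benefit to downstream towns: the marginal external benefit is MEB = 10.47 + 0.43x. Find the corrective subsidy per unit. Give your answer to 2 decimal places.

subsidy = $15.66 per unit

Social marginal cost = private MC − MEB = 19.09 + 2.98x.
Set SMC = demand: 19.09 + 2.98x = 102.05 - 3.89x → x* = 12.0757.
The Pigouvian subsidy equals MEB at x*: 10.47 + 0.43×12.0757 = 15.6626.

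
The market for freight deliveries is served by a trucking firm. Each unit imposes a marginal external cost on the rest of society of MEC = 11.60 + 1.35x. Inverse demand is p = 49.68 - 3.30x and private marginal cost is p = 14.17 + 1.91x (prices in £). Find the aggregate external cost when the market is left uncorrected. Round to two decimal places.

Market equilibrium (private): 14.17 + 1.91x = 49.68 - 3.30x → x_m = 6.8157.
Total external cost = ∫₀^{x_m} (11.60 + 1.35x) dx = 11.60×6.8157 + ½×1.35×6.8157² = 110.4184.

£110.42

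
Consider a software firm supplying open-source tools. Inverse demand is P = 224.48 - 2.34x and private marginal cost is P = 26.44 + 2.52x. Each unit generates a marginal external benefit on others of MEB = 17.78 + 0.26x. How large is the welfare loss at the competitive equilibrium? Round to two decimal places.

DWL = 87.51

Market equilibrium (private): 26.44 + 2.52x = 224.48 - 2.34x → x_m = 40.7490.
Social marginal cost = private MC − MEB = 8.66 + 2.26x.
Set SMC = demand: 8.66 + 2.26x = 224.48 - 2.34x → x* = 46.9174.
The loss is the area between SMC and demand from x* to x_m; with linear curves that's a triangle of height MEB(x_m).
DWL = ½ × 6.1684 × 28.3747 = 87.5132.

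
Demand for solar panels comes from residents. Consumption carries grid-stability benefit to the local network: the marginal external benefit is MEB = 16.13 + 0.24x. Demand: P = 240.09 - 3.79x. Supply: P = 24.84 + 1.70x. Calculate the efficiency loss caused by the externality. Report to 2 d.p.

Market equilibrium (private): 24.84 + 1.70x = 240.09 - 3.79x → x_m = 39.2077.
Social marginal benefit = demand + MEB = 256.22 - 3.55x.
Set SMB = MC: 256.22 - 3.55x = 24.84 + 1.70x → x* = 44.0724.
Between x* and x_m the wedge SMB − MC runs linearly from 0 to MEB(x_m), so the loss is a triangle.
DWL = ½ × 4.8647 × 25.5398 = 62.1217.

DWL = 62.12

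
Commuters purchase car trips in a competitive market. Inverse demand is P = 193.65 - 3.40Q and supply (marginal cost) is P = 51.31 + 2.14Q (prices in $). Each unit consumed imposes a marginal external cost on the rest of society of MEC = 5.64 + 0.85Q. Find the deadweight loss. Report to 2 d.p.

Market equilibrium (private): 51.31 + 2.14Q = 193.65 - 3.40Q → Q_m = 25.6931.
Social marginal benefit = demand − MEC = 188.01 - 4.25Q.
Set SMB = MC: 188.01 - 4.25Q = 51.31 + 2.14Q → Q* = 21.3928.
Between Q* and Q_m the wedge MC − SMB runs linearly from 0 to MEC(Q_m), so the loss is a triangle.
DWL = ½ × 4.3003 × 27.4792 = 59.0844.

DWL = $59.08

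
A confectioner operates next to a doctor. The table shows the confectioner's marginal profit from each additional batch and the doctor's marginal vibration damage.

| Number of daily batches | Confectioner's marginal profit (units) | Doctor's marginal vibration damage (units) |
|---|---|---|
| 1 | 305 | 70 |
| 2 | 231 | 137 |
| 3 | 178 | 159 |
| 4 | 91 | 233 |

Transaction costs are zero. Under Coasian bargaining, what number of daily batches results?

Bargaining reaches the level where marginal profit last exceeds marginal vibration damage.
That holds through level 3 (178 ≥ 159) but not at 4 (91 < 233).

3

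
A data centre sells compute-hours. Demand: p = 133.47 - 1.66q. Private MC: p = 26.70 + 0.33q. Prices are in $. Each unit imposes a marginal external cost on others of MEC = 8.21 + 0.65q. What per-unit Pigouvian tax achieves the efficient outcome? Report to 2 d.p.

tax = $32.48 per unit

Social marginal cost = private MC + MEC = 34.91 + 0.98q.
Set SMC = demand: 34.91 + 0.98q = 133.47 - 1.66q → q* = 37.3333.
The Pigouvian tax equals MEC at q*: 8.21 + 0.65×37.3333 = 32.4766.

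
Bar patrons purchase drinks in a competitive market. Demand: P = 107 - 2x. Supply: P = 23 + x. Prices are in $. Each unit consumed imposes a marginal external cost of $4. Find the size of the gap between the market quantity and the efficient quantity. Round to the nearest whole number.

1 units

Market equilibrium (private): 23 + x = 107 - 2x → x_m = 28.0000.
Social marginal benefit = demand − MEC = 103 - 2x.
Set SMB = MC: 103 - 2x = 23 + x → x* = 26.6667.
Gap = |28.0000 − 26.6667| = 1.3333.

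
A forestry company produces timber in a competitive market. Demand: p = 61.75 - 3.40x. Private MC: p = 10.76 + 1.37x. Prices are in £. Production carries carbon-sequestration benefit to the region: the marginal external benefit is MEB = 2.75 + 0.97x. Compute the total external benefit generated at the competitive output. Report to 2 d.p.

Market equilibrium (private): 10.76 + 1.37x = 61.75 - 3.40x → x_m = 10.6897.
Total external benefit = ∫₀^{x_m} (2.75 + 0.97x) dx = 2.75×10.6897 + ½×0.97×10.6897² = 84.8175.

£84.82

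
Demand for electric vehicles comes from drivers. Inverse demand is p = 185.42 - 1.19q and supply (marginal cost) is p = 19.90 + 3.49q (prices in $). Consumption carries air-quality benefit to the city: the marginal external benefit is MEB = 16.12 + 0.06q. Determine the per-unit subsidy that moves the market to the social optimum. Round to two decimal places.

subsidy = $18.48 per unit

Social marginal benefit = demand + MEB = 201.54 - 1.13q.
Set SMB = MC: 201.54 - 1.13q = 19.90 + 3.49q → q* = 39.3160.
The Pigouvian subsidy equals MEB at q*: 16.12 + 0.06×39.3160 = 18.4790.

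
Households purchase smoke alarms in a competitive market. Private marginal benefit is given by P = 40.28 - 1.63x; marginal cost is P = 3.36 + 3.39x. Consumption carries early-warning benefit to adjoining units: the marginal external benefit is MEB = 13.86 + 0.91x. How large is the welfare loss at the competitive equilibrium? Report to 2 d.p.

Market equilibrium (private): 3.36 + 3.39x = 40.28 - 1.63x → x_m = 7.3546.
Social marginal benefit = demand + MEB = 54.14 - 0.72x.
Set SMB = MC: 54.14 - 0.72x = 3.36 + 3.39x → x* = 12.3552.
The welfare-loss triangle has base |x_m − x*| and height MEB(x_m) (the vertical gap between SMB and MC is zero at x* and MEB at x_m).
DWL = ½ × 5.0006 × 20.5527 = 51.3879.

DWL = 51.39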